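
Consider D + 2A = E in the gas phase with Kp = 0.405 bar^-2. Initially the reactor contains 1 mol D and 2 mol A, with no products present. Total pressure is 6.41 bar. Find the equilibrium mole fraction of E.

Basis: 1 mol D initially; let X = conversion of D. Extent ξ = X.
At extent ξ: n_D = 1 − X; n_A = 2 − 2X; n_E = X.
n_T = Σnᵢ = 3 − 2X.
Mole fractions y_i = n_i/n_T; Kp = p_E / (p_D p_A^2) with p_i = y_i·P.
Setting this equal to 0.405 bar^-2 and taking the physical root (0 < X < 1) gives X = 0.700.
Then n_E = 0.7, n_T = 1.6, so y_E = 0.438.

y_E = 0.438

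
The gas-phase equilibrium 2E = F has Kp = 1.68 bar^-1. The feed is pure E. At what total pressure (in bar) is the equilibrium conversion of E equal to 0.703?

Basis: 1 mol E initially; let X = conversion of E. Extent ξ = 0.5X.
Moles: n_E = 1 − X; n_F = 0.5X.
n_T = Σnᵢ = 1 − 0.5X.
Kp = p_F / (p_E^2) with p_i = (n_i/n_T)·P.
At X = 0.703: the mole-fraction product g(X) = Π y_i^ν_i = 2.584. Since Kp = g(X)·P^{-1}, P = (g/Kp)^(1/1) = (2.584/1.68)^(1/1) = 1.54 bar.

P = 1.54 bar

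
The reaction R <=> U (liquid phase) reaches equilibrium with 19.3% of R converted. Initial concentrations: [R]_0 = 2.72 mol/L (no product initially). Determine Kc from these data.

Let X = conversion of R.
Concentrations: [R] = 2.72 − 2.72X; [U] = 2.72X.
At X = 0.193: [R] = 2.2, [U] = 0.525.
Kc = [U] / ([R]) = 0.239.

Kc = 0.239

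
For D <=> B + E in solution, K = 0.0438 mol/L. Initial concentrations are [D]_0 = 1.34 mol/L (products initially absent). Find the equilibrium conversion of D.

Let X = conversion of D; extent ξ = 1.34·X mol/L.
Concentrations: [D] = 1.34 − 1.34X; [B] = 1.34X; [E] = 1.34X.
K = [B] [E] / ([D]).
Setting equal to 0.0438 and solving for X on (0,1) gives X = 0.165.

X = 0.165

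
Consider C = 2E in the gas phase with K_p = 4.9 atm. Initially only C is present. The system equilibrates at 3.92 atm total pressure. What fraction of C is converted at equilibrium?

Let X = conversion of C (basis 1 mol C); extent of reaction ξ = X.
At extent ξ: n_C = 1 − X; n_E = 2X.
Total moles n_T = 1 + X.
y_i = n_i/n_T, p_i = y_i·P. K_p = p_E^2 / (p_C).
Substituting and setting equal to 4.9 atm gives a polynomial in X; the root in (0,1) is X = 0.488.

X = 0.488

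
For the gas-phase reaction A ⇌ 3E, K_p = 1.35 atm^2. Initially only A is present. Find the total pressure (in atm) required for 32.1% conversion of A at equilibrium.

Take 1 mol A as basis and let X be its fractional conversion, so ξ = X.
Moles: n_A = 1 − X; n_E = 3X.
Summing: n_T = 1 + 2X.
K_p = p_E^3 / (p_A) with p_i = (n_i/n_T)·P.
At X = 0.321: the mole-fraction product g(X) = Π y_i^ν_i = 0.4878. Since K_p = g(X)·P^{2}, P = (K_p/g)^(1/2) = (1.35/0.4878)^(1/2) = 1.66 atm.

P = 1.66 atm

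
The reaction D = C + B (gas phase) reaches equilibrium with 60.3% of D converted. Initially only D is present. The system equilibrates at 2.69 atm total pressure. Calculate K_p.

K_p = 1.54 atm

Take 1 mol D as basis and let X be its fractional conversion, so ξ = X.
At extent ξ: n_D = 1 − X; n_C = X; n_B = X.
Summing: n_T = 1 + X.
At X = 0.603: n_D = 0.397, n_C = 0.603, n_B = 0.603, n_T = 1.6.
p_i = (n_i/n_T)·P. K_p = p_C p_B / (p_D) = 1.54 atm.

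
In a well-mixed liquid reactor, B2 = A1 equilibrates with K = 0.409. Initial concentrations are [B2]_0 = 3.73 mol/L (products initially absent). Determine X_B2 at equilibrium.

X = 0.290

Let X = conversion of B2; extent ξ = 3.73·X mol/L.
Concentrations: [B2] = 3.73 − 3.73X; [A1] = 3.73X.
K = [A1] / ([B2]).
Setting equal to 0.409 and solving for X on (0,1) gives X = 0.290.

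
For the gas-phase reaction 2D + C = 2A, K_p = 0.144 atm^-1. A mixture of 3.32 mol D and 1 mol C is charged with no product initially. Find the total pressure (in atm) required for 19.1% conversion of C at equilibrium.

P = 0.599 atm

Let X = conversion of C (basis 1 mol C); extent of reaction ξ = X.
Mole table: n_D = 3.32 − 2X; n_C = 1 − X; n_A = 2X.
Total moles n_T = 4.32 − X.
K_p = p_A^2 / (p_D^2 p_C) with p_i = (n_i/n_T)·P.
At X = 0.191: the mole-fraction product g(X) = Π y_i^ν_i = 0.08628. Since K_p = g(X)·P^{-1}, P = (g/K_p)^(1/1) = (0.08628/0.144)^(1/1) = 0.599 atm.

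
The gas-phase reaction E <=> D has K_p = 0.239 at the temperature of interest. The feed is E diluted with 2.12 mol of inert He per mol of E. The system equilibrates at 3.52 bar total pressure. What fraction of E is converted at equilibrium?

Let X = conversion of E (basis 1 mol E); extent of reaction ξ = X.
Species balance: n_E = 1 − X; n_D = X; n_I = 2.12 (inert).
n_T stays at 3.12 (no change in mole number).
With p_i = (n_i/n_T)P, K_p = p_D / (p_E).
Substituting and setting equal to 0.239 gives a polynomial in X; the root in (0,1) is X = 0.193.

X = 0.193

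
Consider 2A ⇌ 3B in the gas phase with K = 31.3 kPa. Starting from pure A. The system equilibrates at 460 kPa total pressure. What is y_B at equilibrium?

y_B = 0.317

Let X = conversion of A (basis 1 mol A); extent of reaction ξ = 0.5X.
Moles: n_A = 1 − X; n_B = 1.5X.
Summing: n_T = 1 + 0.5X.
y_i = n_i/n_T, p_i = y_i·P. K = p_B^3 / (p_A^2).
Substituting and setting equal to 31.3 kPa gives a polynomial in X; the root in (0,1) is X = 0.236.
Then n_B = 0.354, n_T = 1.12, so y_B = 0.317.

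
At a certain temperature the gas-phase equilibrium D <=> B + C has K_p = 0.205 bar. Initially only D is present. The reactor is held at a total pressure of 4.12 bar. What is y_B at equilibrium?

y_B = 0.179

Let X = conversion of D (basis 1 mol D); extent of reaction ξ = X.
Species balance: n_D = 1 − X; n_B = X; n_C = X.
Summing: n_T = 1 + X.
Mole fractions y_i = n_i/n_T; K_p = p_B p_C / (p_D) with p_i = y_i·P.
Equating to 0.205 bar and solving on 0 < X < 1: X = 0.218.
Then n_B = 0.218, n_T = 1.22, so y_B = 0.179.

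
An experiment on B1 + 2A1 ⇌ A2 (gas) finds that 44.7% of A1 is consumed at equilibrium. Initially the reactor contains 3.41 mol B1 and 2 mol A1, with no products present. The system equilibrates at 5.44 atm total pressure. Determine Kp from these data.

Kp = 0.085 atm^-2

Basis: 2 mol A1 initially; let X = conversion of A1. Extent ξ = X.
Species balance: n_B1 = 3.41 − X; n_A1 = 2 − 2X; n_A2 = X.
Total moles n_T = 5.41 − 2X.
At X = 0.447: n_B1 = 2.96, n_A1 = 1.11, n_A2 = 0.447, n_T = 4.52.
p_i = (n_i/n_T)·P. Kp = p_A2 / (p_B1 p_A1^2) = 0.085 atm^-2.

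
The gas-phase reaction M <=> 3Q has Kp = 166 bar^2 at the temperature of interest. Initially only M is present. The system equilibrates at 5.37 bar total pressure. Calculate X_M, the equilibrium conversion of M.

X = 0.712

Basis: 1 mol M initially; let X = conversion of M. Extent ξ = X.
Moles: n_M = 1 − X; n_Q = 3X.
n_T = Σnᵢ = 1 + 2X.
Mole fractions y_i = n_i/n_T; Kp = p_Q^3 / (p_M) with p_i = y_i·P.
This yields a degree-3 equation in X; solving on (0,1), X = 0.712.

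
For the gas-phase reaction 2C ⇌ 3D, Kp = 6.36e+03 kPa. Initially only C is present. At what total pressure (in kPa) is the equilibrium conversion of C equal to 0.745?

P = 407 kPa

Take 1 mol C as basis and let X be its fractional conversion, so ξ = 0.5X.
Species balance: n_C = 1 − X; n_D = 1.5X.
Total moles n_T = 1 + 0.5X.
Kp = p_D^3 / (p_C^2) with p_i = (n_i/n_T)·P.
At X = 0.745: the mole-fraction product g(X) = Π y_i^ν_i = 15.64. Since Kp = g(X)·P^{1}, P = (Kp/g)^(1/1) = (6.36e+03/15.64)^(1/1) = 407 kPa.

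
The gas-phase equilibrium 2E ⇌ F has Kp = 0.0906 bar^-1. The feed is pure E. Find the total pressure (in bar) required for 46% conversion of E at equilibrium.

Take 1 mol E as basis and let X be its fractional conversion, so ξ = 0.5X.
At extent ξ: n_E = 1 − X; n_F = 0.5X.
Summing: n_T = 1 − 0.5X.
Kp = p_F / (p_E^2) with p_i = (n_i/n_T)·P.
At X = 0.46: the mole-fraction product g(X) = Π y_i^ν_i = 0.6073. Since Kp = g(X)·P^{-1}, P = (g/Kp)^(1/1) = (0.6073/0.0906)^(1/1) = 6.7 bar.

P = 6.7 bar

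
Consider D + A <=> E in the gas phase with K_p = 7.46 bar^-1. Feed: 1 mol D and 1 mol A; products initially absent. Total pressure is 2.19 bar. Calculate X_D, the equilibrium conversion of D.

Let X = conversion of D (basis 1 mol D); extent of reaction ξ = X.
Moles: n_D = 1 − X; n_A = 1 − X; n_E = X.
n_T = Σnᵢ = 2 − X.
With p_i = (n_i/n_T)P, K_p = p_E / (p_D p_A).
Setting this equal to 7.46 bar^-1 and taking the physical root (0 < X < 1) gives X = 0.760.

X = 0.760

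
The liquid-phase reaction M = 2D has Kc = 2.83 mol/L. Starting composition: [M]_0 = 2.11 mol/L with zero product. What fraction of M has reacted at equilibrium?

Let X = conversion of M; extent ξ = 2.11·X mol/L.
Concentrations: [M] = 2.11 − 2.11X; [D] = 4.22X.
Kc = [D]^2 / ([M]).
This equals 2.83 at X = 0.435 (the root in 0 < X < 1).

X = 0.435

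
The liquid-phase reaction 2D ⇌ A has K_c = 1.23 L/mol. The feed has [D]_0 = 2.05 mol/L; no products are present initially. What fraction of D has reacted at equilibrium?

Let X = conversion of D; extent ξ = 2.05X/2 mol/L.
Concentrations: [D] = 2.05 − 2.05X; [A] = 1.02X.
K_c = [A] / ([D]^2).
Setting equal to 1.23 and solving for X on (0,1) gives X = 0.643.

X = 0.643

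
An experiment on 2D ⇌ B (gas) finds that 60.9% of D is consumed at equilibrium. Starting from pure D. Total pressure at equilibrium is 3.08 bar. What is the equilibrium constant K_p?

K_p = 0.45 bar^-1

Let X = conversion of D (basis 1 mol D); extent of reaction ξ = 0.5X.
Mole table: n_D = 1 − X; n_B = 0.5X.
n_T = Σnᵢ = 1 − 0.5X.
At X = 0.609: n_D = 0.391, n_B = 0.304, n_T = 0.696.
p_i = (n_i/n_T)·P. K_p = p_B / (p_D^2) = 0.45 bar^-1.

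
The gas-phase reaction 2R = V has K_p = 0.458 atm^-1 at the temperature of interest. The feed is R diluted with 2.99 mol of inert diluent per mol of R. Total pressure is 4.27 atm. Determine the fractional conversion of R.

Take 1 mol R as basis and let X be its fractional conversion, so ξ = 0.5X.
At extent ξ: n_R = 1 − X; n_V = 0.5X; n_I = 2.99 (inert).
Total moles n_T = 3.99 − 0.5X.
y_i = n_i/n_T, p_i = y_i·P. K_p = p_V / (p_R^2).
Equating to 0.458 atm^-1 and solving on 0 < X < 1: X = 0.387.

X = 0.387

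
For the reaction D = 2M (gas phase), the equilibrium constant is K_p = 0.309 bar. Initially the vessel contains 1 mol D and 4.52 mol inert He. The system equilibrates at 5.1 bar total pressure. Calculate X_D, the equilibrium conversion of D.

X = 0.255

Take 1 mol D as basis and let X be its fractional conversion, so ξ = X.
Moles: n_D = 1 − X; n_M = 2X; n_I = 4.52 (inert).
n_T = Σnᵢ = 5.52 + X.
With p_i = (n_i/n_T)P, K_p = p_M^2 / (p_D).
Setting this equal to 0.309 bar and taking the physical root (0 < X < 1) gives X = 0.255.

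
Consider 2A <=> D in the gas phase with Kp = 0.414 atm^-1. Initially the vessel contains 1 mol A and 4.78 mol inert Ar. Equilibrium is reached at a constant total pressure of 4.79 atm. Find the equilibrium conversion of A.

Let X = conversion of A (basis 1 mol A); extent of reaction ξ = 0.5X.
Moles: n_A = 1 − X; n_D = 0.5X; n_I = 4.78 (inert).
Total moles n_T = 5.78 − 0.5X.
y_i = n_i/n_T, p_i = y_i·P. Kp = p_D / (p_A^2).
Substituting and setting equal to 0.414 atm^-1 gives a polynomial in X; the root in (0,1) is X = 0.323.

X = 0.323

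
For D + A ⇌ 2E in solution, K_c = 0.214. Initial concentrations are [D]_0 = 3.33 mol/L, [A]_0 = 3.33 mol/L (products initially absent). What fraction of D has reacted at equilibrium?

X = 0.188

Let X = conversion of D; extent ξ = 3.33·X mol/L.
Concentrations: [D] = 3.33 − 3.33X; [A] = 3.33 − 3.33X; [E] = 6.66X.
K_c = [E]^2 / ([D] [A]).
This equals 0.214 at X = 0.188 (the root in 0 < X < 1).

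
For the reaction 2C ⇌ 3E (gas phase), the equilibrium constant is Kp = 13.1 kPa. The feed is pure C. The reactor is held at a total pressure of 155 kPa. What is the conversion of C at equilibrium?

Let X = conversion of C (basis 1 mol C); extent of reaction ξ = 0.5X.
Species balance: n_C = 1 − X; n_E = 1.5X.
Total moles n_T = 1 + 0.5X.
With p_i = (n_i/n_T)P, Kp = p_E^3 / (p_C^2).
Substituting and setting equal to 13.1 kPa gives a polynomial in X; the root in (0,1) is X = 0.251.

X = 0.251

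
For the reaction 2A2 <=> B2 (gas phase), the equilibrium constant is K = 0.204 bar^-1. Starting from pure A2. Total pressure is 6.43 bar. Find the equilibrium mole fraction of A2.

y_A2 = 0.572

Basis: 1 mol A2 initially; let X = conversion of A2. Extent ξ = 0.5X.
At extent ξ: n_A2 = 1 − X; n_B2 = 0.5X.
Summing: n_T = 1 − 0.5X.
Mole fractions y_i = n_i/n_T; K = p_B2 / (p_A2^2) with p_i = y_i·P.
This yields a degree-2 equation in X; solving on (0,1), X = 0.600.
Then n_A2 = 0.4, n_T = 0.7, so y_A2 = 0.572.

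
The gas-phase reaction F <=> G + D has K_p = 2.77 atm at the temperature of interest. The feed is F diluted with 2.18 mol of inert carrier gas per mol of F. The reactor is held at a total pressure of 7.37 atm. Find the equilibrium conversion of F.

X = 0.681

Basis: 1 mol F initially; let X = conversion of F. Extent ξ = X.
Moles: n_F = 1 − X; n_G = X; n_D = X; n_I = 2.18 (inert).
Summing: n_T = 3.18 + X.
Mole fractions y_i = n_i/n_T; K_p = p_G p_D / (p_F) with p_i = y_i·P.
Setting this equal to 2.77 atm and taking the physical root (0 < X < 1) gives X = 0.681.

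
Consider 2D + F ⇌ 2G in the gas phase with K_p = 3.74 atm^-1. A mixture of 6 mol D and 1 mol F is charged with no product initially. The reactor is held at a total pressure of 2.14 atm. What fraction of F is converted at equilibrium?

Basis: 1 mol F initially; let X = conversion of F. Extent ξ = X.
At extent ξ: n_D = 6 − 2X; n_F = 1 − X; n_G = 2X.
n_T = Σnᵢ = 7 − X.
Mole fractions y_i = n_i/n_T; K_p = p_G^2 / (p_D^2 p_F) with p_i = y_i·P.
Equating to 3.74 atm^-1 and solving on 0 < X < 1: X = 0.872.

X = 0.872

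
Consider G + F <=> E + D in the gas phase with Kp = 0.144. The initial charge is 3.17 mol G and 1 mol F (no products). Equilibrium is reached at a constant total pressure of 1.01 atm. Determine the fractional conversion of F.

X = 0.459

Basis: 1 mol F initially; let X = conversion of F. Extent ξ = X.
At extent ξ: n_G = 3.17 − X; n_F = 1 − X; n_E = X; n_D = X.
Total moles n_T = 4.17 (Δν = 0, constant).
y_i = n_i/n_T, p_i = y_i·P. Kp = p_E p_D / (p_G p_F).
This yields a degree-2 equation in X; solving on (0,1), X = 0.459.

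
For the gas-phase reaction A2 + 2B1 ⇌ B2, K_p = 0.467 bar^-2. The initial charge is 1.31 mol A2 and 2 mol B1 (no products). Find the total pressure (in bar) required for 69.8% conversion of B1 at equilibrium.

Let X = conversion of B1 (basis 2 mol B1); extent of reaction ξ = X.
At extent ξ: n_A2 = 1.31 − X; n_B1 = 2 − 2X; n_B2 = X.
n_T = Σnᵢ = 3.31 − 2X.
K_p = p_B2 / (p_A2 p_B1^2) with p_i = (n_i/n_T)·P.
At X = 0.698: the mole-fraction product g(X) = Π y_i^ν_i = 11.45. Since K_p = g(X)·P^{-2}, P = (g/K_p)^(1/2) = (11.45/0.467)^(1/2) = 4.95 bar.

P = 4.95 bar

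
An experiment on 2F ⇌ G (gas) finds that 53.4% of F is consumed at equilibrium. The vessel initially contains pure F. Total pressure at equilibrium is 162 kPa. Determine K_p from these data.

Let X = conversion of F (basis 1 mol F); extent of reaction ξ = 0.5X.
Moles: n_F = 1 − X; n_G = 0.5X.
Summing: n_T = 1 − 0.5X.
At X = 0.534: n_F = 0.466, n_G = 0.267, n_T = 0.733.
p_i = (n_i/n_T)·P. K_p = p_G / (p_F^2) = 0.00556 kPa^-1.

K_p = 0.00556 kPa^-1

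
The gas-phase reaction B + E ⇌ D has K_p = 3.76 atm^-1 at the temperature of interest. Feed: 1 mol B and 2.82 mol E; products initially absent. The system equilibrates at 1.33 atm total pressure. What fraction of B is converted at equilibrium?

Take 1 mol B as basis and let X be its fractional conversion, so ξ = X.
Moles: n_B = 1 − X; n_E = 2.82 − X; n_D = X.
Total moles n_T = 3.82 − X.
With p_i = (n_i/n_T)P, K_p = p_D / (p_B p_E).
Equating to 3.76 atm^-1 and solving on 0 < X < 1: X = 0.771.

X = 0.771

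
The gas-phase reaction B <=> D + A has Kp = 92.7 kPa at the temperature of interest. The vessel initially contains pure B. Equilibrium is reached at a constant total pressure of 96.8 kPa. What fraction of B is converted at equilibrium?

Take 1 mol B as basis and let X be its fractional conversion, so ξ = X.
Mole table: n_B = 1 − X; n_D = X; n_A = X.
Summing: n_T = 1 + X.
With p_i = (n_i/n_T)P, Kp = p_D p_A / (p_B).
Setting this equal to 92.7 kPa and taking the physical root (0 < X < 1) gives X = 0.699.

X = 0.699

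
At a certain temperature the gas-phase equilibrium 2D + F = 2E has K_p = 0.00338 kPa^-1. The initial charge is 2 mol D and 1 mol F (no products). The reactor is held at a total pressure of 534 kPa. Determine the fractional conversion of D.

X = 0.393

Take 2 mol D as basis and let X be its fractional conversion, so ξ = X.
Mole table: n_D = 2 − 2X; n_F = 1 − X; n_E = 2X.
Total moles n_T = 3 − X.
With p_i = (n_i/n_T)P, K_p = p_E^2 / (p_D^2 p_F).
Setting this equal to 0.00338 kPa^-1 and taking the physical root (0 < X < 1) gives X = 0.393.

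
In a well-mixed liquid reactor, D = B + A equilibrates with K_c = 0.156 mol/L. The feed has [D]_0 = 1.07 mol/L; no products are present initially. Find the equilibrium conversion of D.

Let X = conversion of D; extent ξ = 1.07·X mol/L.
Concentrations: [D] = 1.07 − 1.07X; [B] = 1.07X; [A] = 1.07X.
K_c = [B] [A] / ([D]).
This equals 0.156 at X = 0.316 (the root in 0 < X < 1).

X = 0.316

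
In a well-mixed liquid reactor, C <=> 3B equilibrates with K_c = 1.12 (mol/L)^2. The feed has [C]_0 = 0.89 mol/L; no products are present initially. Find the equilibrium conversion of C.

X = 0.328

Let X = conversion of C; extent ξ = 0.89·X mol/L.
Concentrations: [C] = 0.89 − 0.89X; [B] = 2.67X.
K_c = [B]^3 / ([C]).
This equals 1.12 at X = 0.328 (the root in 0 < X < 1).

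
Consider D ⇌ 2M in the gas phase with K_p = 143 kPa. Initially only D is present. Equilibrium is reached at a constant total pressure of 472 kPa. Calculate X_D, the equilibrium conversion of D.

Take 1 mol D as basis and let X be its fractional conversion, so ξ = X.
Species balance: n_D = 1 − X; n_M = 2X.
Summing: n_T = 1 + X.
Mole fractions y_i = n_i/n_T; K_p = p_M^2 / (p_D) with p_i = y_i·P.
Equating to 143 kPa and solving on 0 < X < 1: X = 0.265.

X = 0.265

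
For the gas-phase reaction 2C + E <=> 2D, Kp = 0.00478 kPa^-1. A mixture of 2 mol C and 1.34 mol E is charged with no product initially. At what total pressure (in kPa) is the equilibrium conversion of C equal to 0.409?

Basis: 2 mol C initially; let X = conversion of C. Extent ξ = X.
Species balance: n_C = 2 − 2X; n_E = 1.34 − X; n_D = 2X.
n_T = Σnᵢ = 3.34 − X.
Kp = p_D^2 / (p_C^2 p_E) with p_i = (n_i/n_T)·P.
At X = 0.409: the mole-fraction product g(X) = Π y_i^ν_i = 1.508. Since Kp = g(X)·P^{-1}, P = (g/Kp)^(1/1) = (1.508/0.00478)^(1/1) = 315 kPa.

P = 315 kPa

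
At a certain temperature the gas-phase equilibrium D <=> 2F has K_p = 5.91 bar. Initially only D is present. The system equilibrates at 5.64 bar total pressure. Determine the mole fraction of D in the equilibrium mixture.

y_D = 0.374

Let X = conversion of D (basis 1 mol D); extent of reaction ξ = X.
Species balance: n_D = 1 − X; n_F = 2X.
Total moles n_T = 1 + X.
Mole fractions y_i = n_i/n_T; K_p = p_F^2 / (p_D) with p_i = y_i·P.
Substituting and setting equal to 5.91 bar gives a polynomial in X; the root in (0,1) is X = 0.456.
Then n_D = 0.544, n_T = 1.46, so y_D = 0.374.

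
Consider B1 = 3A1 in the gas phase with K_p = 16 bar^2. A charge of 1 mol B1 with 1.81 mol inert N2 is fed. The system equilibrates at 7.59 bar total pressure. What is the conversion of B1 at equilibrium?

Let X = conversion of B1 (basis 1 mol B1); extent of reaction ξ = X.
Mole table: n_B1 = 1 − X; n_A1 = 3X; n_I = 1.81 (inert).
Total moles n_T = 2.81 + 2X.
With p_i = (n_i/n_T)P, K_p = p_A1^3 / (p_B1).
This yields a degree-3 equation in X; solving on (0,1), X = 0.429.

X = 0.429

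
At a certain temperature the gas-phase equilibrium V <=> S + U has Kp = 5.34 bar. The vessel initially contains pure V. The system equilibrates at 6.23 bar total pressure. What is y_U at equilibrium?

y_U = 0.405

Let X = conversion of V (basis 1 mol V); extent of reaction ξ = X.
Mole table: n_V = 1 − X; n_S = X; n_U = X.
Total moles n_T = 1 + X.
With p_i = (n_i/n_T)P, Kp = p_S p_U / (p_V).
Setting this equal to 5.34 bar and taking the physical root (0 < X < 1) gives X = 0.679.
Then n_U = 0.679, n_T = 1.68, so y_U = 0.405.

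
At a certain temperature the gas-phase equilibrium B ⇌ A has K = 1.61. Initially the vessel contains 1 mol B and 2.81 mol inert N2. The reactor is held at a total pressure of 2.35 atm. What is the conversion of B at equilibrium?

Basis: 1 mol B initially; let X = conversion of B. Extent ξ = X.
At extent ξ: n_B = 1 − X; n_A = X; n_I = 2.81 (inert).
Since Δν = 0, n_T = 3.81 throughout.
Mole fractions y_i = n_i/n_T; K = p_A / (p_B) with p_i = y_i·P.
Substituting and setting equal to 1.61 gives a polynomial in X; the root in (0,1) is X = 0.617.

X = 0.617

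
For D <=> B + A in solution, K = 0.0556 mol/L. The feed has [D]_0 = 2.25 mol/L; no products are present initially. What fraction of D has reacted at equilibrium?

X = 0.145

Let X = conversion of D; extent ξ = 2.25·X mol/L.
Concentrations: [D] = 2.25 − 2.25X; [B] = 2.25X; [A] = 2.25X.
K = [B] [A] / ([D]).
Setting equal to 0.0556 and solving for X on (0,1) gives X = 0.145.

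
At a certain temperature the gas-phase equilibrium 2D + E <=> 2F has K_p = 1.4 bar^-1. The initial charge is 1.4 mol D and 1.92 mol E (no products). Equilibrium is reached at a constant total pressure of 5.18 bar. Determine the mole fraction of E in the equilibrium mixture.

y_E = 0.510

Basis: 1.4 mol D initially; let X = conversion of D. Extent ξ = 0.7X.
Moles: n_D = 1.4 − 1.4X; n_E = 1.92 − 0.7X; n_F = 1.4X.
Summing: n_T = 3.32 − 0.7X.
y_i = n_i/n_T, p_i = y_i·P. K_p = p_F^2 / (p_D^2 p_E).
This yields a degree-3 equation in X; solving on (0,1), X = 0.658.
Then n_E = 1.46, n_T = 2.86, so y_E = 0.510.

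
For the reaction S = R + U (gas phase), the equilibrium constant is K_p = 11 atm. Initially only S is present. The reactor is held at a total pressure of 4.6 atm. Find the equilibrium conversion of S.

X = 0.840

Let X = conversion of S (basis 1 mol S); extent of reaction ξ = X.
Moles: n_S = 1 − X; n_R = X; n_U = X.
Total moles n_T = 1 + X.
With p_i = (n_i/n_T)P, K_p = p_R p_U / (p_S).
Setting this equal to 11 atm and taking the physical root (0 < X < 1) gives X = 0.840.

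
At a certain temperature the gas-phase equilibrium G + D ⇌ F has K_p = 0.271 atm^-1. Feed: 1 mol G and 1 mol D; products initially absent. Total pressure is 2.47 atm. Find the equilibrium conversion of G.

Take 1 mol G as basis and let X be its fractional conversion, so ξ = X.
Moles: n_G = 1 − X; n_D = 1 − X; n_F = X.
Summing: n_T = 2 − X.
Mole fractions y_i = n_i/n_T; K_p = p_F / (p_G p_D) with p_i = y_i·P.
Substituting and setting equal to 0.271 atm^-1 gives a polynomial in X; the root in (0,1) is X = 0.226.

X = 0.226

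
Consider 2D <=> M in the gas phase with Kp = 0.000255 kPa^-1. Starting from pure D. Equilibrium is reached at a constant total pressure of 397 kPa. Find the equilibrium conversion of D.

Let X = conversion of D (basis 1 mol D); extent of reaction ξ = 0.5X.
Moles: n_D = 1 − X; n_M = 0.5X.
Total moles n_T = 1 − 0.5X.
With p_i = (n_i/n_T)P, Kp = p_M / (p_D^2).
Substituting and setting equal to 0.000255 kPa^-1 gives a polynomial in X; the root in (0,1) is X = 0.156.

X = 0.156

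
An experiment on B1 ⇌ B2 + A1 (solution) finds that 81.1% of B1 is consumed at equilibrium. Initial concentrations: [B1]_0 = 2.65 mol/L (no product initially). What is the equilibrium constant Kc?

Let X = conversion of B1.
Concentrations: [B1] = 2.65 − 2.65X; [B2] = 2.65X; [A1] = 2.65X.
At X = 0.811: [B1] = 0.501, [B2] = 2.15, [A1] = 2.15.
Kc = [B2] [A1] / ([B1]) = 9.22 mol/L.

Kc = 9.22 mol/L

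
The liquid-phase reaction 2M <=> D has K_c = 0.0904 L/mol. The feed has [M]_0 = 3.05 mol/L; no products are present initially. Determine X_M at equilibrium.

X = 0.283

Let X = conversion of M; extent ξ = 3.05X/2 mol/L.
Concentrations: [M] = 3.05 − 3.05X; [D] = 1.52X.
K_c = [D] / ([M]^2).
This equals 0.0904 at X = 0.283 (the root in 0 < X < 1).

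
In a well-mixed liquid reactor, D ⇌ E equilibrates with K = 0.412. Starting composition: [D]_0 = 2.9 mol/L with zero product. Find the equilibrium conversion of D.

X = 0.292

Let X = conversion of D; extent ξ = 2.9·X mol/L.
Concentrations: [D] = 2.9 − 2.9X; [E] = 2.9X.
K = [E] / ([D]).
This equals 0.412 at X = 0.292 (the root in 0 < X < 1).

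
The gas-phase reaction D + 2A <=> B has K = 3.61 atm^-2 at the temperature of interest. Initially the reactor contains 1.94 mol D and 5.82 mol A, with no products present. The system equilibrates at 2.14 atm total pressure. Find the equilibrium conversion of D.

Let X = conversion of D (basis 1.94 mol D); extent of reaction ξ = 1.94X.
Mole table: n_D = 1.94 − 1.94X; n_A = 5.82 − 3.88X; n_B = 1.94X.
Summing: n_T = 7.76 − 3.88X.
y_i = n_i/n_T, p_i = y_i·P. K = p_B / (p_D p_A^2).
Substituting and setting equal to 3.61 atm^-2 gives a polynomial in X; the root in (0,1) is X = 0.842.

X = 0.842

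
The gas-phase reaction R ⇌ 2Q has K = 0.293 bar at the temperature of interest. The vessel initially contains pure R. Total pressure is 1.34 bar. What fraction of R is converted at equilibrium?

Let X = conversion of R (basis 1 mol R); extent of reaction ξ = X.
Mole table: n_R = 1 − X; n_Q = 2X.
Summing: n_T = 1 + X.
Mole fractions y_i = n_i/n_T; K = p_Q^2 / (p_R) with p_i = y_i·P.
This yields a degree-2 equation in X; solving on (0,1), X = 0.228.

X = 0.228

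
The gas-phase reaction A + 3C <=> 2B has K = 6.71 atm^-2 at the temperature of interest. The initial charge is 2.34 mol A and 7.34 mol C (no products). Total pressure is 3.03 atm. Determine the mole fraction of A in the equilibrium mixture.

y_A = 0.103

Let X = conversion of A (basis 2.34 mol A); extent of reaction ξ = 2.34X.
Species balance: n_A = 2.34 − 2.34X; n_C = 7.34 − 7.02X; n_B = 4.68X.
Summing: n_T = 9.68 − 4.68X.
Mole fractions y_i = n_i/n_T; K = p_B^2 / (p_A p_C^3) with p_i = y_i·P.
Substituting and setting equal to 6.71 atm^-2 gives a polynomial in X; the root in (0,1) is X = 0.725.
Then n_A = 0.645, n_T = 6.29, so y_A = 0.103.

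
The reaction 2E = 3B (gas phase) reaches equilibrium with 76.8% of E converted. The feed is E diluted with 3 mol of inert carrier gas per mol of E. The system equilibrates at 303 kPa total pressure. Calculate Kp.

Kp = 1.96e+03 kPa

Basis: 1 mol E initially; let X = conversion of E. Extent ξ = 0.5X.
At extent ξ: n_E = 1 − X; n_B = 1.5X; n_I = 3 (inert).
n_T = Σnᵢ = 4 + 0.5X.
At X = 0.768: n_E = 0.232, n_B = 1.15, n_T = 4.38.
p_i = (n_i/n_T)·P. Kp = p_B^3 / (p_E^2) = 1.96e+03 kPa.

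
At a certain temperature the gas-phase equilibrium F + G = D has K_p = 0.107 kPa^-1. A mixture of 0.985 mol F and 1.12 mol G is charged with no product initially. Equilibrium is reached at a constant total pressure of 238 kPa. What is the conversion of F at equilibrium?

Basis: 0.985 mol F initially; let X = conversion of F. Extent ξ = 0.985X.
Mole table: n_F = 0.985 − 0.985X; n_G = 1.12 − 0.985X; n_D = 0.985X.
Summing: n_T = 2.1 − 0.985X.
With p_i = (n_i/n_T)P, K_p = p_D / (p_F p_G).
Setting this equal to 0.107 kPa^-1 and taking the physical root (0 < X < 1) gives X = 0.850.

X = 0.850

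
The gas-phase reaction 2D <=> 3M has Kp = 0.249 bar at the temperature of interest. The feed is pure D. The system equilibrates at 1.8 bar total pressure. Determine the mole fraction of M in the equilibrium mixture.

Basis: 1 mol D initially; let X = conversion of D. Extent ξ = 0.5X.
Mole table: n_D = 1 − X; n_M = 1.5X.
n_T = Σnᵢ = 1 + 0.5X.
y_i = n_i/n_T, p_i = y_i·P. Kp = p_M^3 / (p_D^2).
Setting this equal to 0.249 bar and taking the physical root (0 < X < 1) gives X = 0.288.
Then n_M = 0.431, n_T = 1.14, so y_M = 0.377.

y_M = 0.377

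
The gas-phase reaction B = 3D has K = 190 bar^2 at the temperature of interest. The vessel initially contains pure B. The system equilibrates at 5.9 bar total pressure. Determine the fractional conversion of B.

Basis: 1 mol B initially; let X = conversion of B. Extent ξ = X.
Moles: n_B = 1 − X; n_D = 3X.
n_T = Σnᵢ = 1 + 2X.
Mole fractions y_i = n_i/n_T; K = p_D^3 / (p_B) with p_i = y_i·P.
Equating to 190 bar^2 and solving on 0 < X < 1: X = 0.703.

X = 0.703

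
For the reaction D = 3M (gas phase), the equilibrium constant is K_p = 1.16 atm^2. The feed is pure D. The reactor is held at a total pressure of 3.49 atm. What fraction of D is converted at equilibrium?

Basis: 1 mol D initially; let X = conversion of D. Extent ξ = X.
Mole table: n_D = 1 − X; n_M = 3X.
n_T = Σnᵢ = 1 + 2X.
y_i = n_i/n_T, p_i = y_i·P. K_p = p_M^3 / (p_D).
This yields a degree-3 equation in X; solving on (0,1), X = 0.174.

X = 0.174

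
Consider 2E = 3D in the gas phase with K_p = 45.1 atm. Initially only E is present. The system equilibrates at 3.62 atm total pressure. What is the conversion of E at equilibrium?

X = 0.725

Let X = conversion of E (basis 1 mol E); extent of reaction ξ = 0.5X.
At extent ξ: n_E = 1 − X; n_D = 1.5X.
n_T = Σnᵢ = 1 + 0.5X.
With p_i = (n_i/n_T)P, K_p = p_D^3 / (p_E^2).
Equating to 45.1 atm and solving on 0 < X < 1: X = 0.725.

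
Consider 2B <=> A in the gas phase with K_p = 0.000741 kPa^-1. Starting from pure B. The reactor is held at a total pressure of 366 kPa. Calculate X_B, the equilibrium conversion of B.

Let X = conversion of B (basis 1 mol B); extent of reaction ξ = 0.5X.
Mole table: n_B = 1 − X; n_A = 0.5X.
Total moles n_T = 1 − 0.5X.
With p_i = (n_i/n_T)P, K_p = p_A / (p_B^2).
Equating to 0.000741 kPa^-1 and solving on 0 < X < 1: X = 0.307.

X = 0.307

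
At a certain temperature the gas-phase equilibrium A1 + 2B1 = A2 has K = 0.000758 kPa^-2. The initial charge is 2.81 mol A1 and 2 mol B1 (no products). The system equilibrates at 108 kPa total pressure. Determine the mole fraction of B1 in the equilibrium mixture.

y_B1 = 0.189

Take 2 mol B1 as basis and let X be its fractional conversion, so ξ = X.
At extent ξ: n_A1 = 2.81 − X; n_B1 = 2 − 2X; n_A2 = X.
Total moles n_T = 4.81 − 2X.
y_i = n_i/n_T, p_i = y_i·P. K = p_A2 / (p_A1 p_B1^2).
Substituting and setting equal to 0.000758 kPa^-2 gives a polynomial in X; the root in (0,1) is X = 0.673.
Then n_B1 = 0.654, n_T = 3.46, so y_B1 = 0.189.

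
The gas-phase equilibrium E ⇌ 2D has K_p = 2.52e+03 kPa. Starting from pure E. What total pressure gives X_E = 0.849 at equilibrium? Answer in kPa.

Basis: 1 mol E initially; let X = conversion of E. Extent ξ = X.
At extent ξ: n_E = 1 − X; n_D = 2X.
n_T = Σnᵢ = 1 + X.
K_p = p_D^2 / (p_E) with p_i = (n_i/n_T)·P.
At X = 0.849: the mole-fraction product g(X) = Π y_i^ν_i = 10.33. Since K_p = g(X)·P^{1}, P = (K_p/g)^(1/1) = (2.52e+03/10.33)^(1/1) = 244 kPa.

P = 244 kPa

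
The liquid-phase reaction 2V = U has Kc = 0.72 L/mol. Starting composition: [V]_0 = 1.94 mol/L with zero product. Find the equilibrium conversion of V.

Let X = conversion of V; extent ξ = 1.94X/2 mol/L.
Concentrations: [V] = 1.94 − 1.94X; [U] = 0.97X.
Kc = [U] / ([V]^2).
Equating to 0.72 L/mol: the physical root is X = 0.554.

X = 0.554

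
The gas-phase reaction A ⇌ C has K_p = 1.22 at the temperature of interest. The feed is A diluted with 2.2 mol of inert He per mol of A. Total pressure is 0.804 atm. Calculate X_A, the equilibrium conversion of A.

Let X = conversion of A (basis 1 mol A); extent of reaction ξ = X.
Mole table: n_A = 1 − X; n_C = X; n_I = 2.2 (inert).
Since Δν = 0, n_T = 3.2 throughout.
y_i = n_i/n_T, p_i = y_i·P. K_p = p_C / (p_A).
Substituting and setting equal to 1.22 gives a polynomial in X; the root in (0,1) is X = 0.550.

X = 0.550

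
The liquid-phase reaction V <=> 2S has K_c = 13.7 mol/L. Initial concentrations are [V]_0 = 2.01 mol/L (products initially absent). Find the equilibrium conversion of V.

Let X = conversion of V; extent ξ = 2.01·X mol/L.
Concentrations: [V] = 2.01 − 2.01X; [S] = 4.02X.
K_c = [S]^2 / ([V]).
Setting equal to 13.7 and solving for X on (0,1) gives X = 0.707.

X = 0.707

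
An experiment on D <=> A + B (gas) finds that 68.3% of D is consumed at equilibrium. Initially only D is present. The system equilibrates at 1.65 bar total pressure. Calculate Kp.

Let X = conversion of D (basis 1 mol D); extent of reaction ξ = X.
Moles: n_D = 1 − X; n_A = X; n_B = X.
Summing: n_T = 1 + X.
At X = 0.683: n_D = 0.317, n_A = 0.683, n_B = 0.683, n_T = 1.68.
p_i = (n_i/n_T)·P. Kp = p_A p_B / (p_D) = 1.44 bar.

Kp = 1.44 bar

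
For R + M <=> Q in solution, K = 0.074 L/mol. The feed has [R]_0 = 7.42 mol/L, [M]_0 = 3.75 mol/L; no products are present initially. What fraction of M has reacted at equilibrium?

X = 0.316

Let X = conversion of M; extent ξ = 3.75·X mol/L.
Concentrations: [R] = 7.42 − 3.75X; [M] = 3.75 − 3.75X; [Q] = 3.75X.
K = [Q] / ([R] [M]).
Setting equal to 0.074 and solving for X on (0,1) gives X = 0.316.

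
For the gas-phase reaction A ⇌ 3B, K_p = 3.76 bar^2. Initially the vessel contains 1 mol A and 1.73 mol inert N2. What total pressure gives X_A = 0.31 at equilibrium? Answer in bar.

P = 6.02 bar

Take 1 mol A as basis and let X be its fractional conversion, so ξ = X.
Species balance: n_A = 1 − X; n_B = 3X; n_I = 1.73 (inert).
n_T = Σnᵢ = 2.73 + 2X.
K_p = p_B^3 / (p_A) with p_i = (n_i/n_T)·P.
At X = 0.31: the mole-fraction product g(X) = Π y_i^ν_i = 0.1039. Since K_p = g(X)·P^{2}, P = (K_p/g)^(1/2) = (3.76/0.1039)^(1/2) = 6.02 bar.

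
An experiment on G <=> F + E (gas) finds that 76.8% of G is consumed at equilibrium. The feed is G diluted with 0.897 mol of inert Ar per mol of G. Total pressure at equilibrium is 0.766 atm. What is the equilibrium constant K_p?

K_p = 0.731 atm

Take 1 mol G as basis and let X be its fractional conversion, so ξ = X.
Mole table: n_G = 1 − X; n_F = X; n_E = X; n_I = 0.897 (inert).
Total moles n_T = 1.9 + X.
At X = 0.768: n_G = 0.232, n_F = 0.768, n_E = 0.768, n_T = 2.67.
p_i = (n_i/n_T)·P. K_p = p_F p_E / (p_G) = 0.731 atm.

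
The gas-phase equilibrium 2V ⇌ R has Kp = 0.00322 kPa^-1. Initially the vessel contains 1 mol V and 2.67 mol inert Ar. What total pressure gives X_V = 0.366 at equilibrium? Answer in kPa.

Let X = conversion of V (basis 1 mol V); extent of reaction ξ = 0.5X.
Mole table: n_V = 1 − X; n_R = 0.5X; n_I = 2.67 (inert).
n_T = Σnᵢ = 3.67 − 0.5X.
Kp = p_R / (p_V^2) with p_i = (n_i/n_T)·P.
At X = 0.366: the mole-fraction product g(X) = Π y_i^ν_i = 1.588. Since Kp = g(X)·P^{-1}, P = (g/Kp)^(1/1) = (1.588/0.00322)^(1/1) = 493 kPa.

P = 493 kPa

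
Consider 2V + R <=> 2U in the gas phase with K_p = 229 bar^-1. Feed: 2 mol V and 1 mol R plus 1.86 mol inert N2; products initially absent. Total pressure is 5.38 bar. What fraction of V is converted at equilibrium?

X = 0.866

Basis: 2 mol V initially; let X = conversion of V. Extent ξ = X.
Moles: n_V = 2 − 2X; n_R = 1 − X; n_U = 2X; n_I = 1.86 (inert).
Total moles n_T = 4.86 − X.
y_i = n_i/n_T, p_i = y_i·P. K_p = p_U^2 / (p_V^2 p_R).
This yields a degree-3 equation in X; solving on (0,1), X = 0.866.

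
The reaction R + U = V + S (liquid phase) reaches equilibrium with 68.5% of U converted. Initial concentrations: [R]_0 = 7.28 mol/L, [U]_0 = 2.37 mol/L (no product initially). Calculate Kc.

Let X = conversion of U.
Concentrations: [R] = 7.28 − 2.37X; [U] = 2.37 − 2.37X; [V] = 2.37X; [S] = 2.37X.
At X = 0.685: [R] = 5.66, [U] = 0.747, [V] = 1.62, [S] = 1.62.
Kc = [V] [S] / ([R] [U]) = 0.624.

Kc = 0.624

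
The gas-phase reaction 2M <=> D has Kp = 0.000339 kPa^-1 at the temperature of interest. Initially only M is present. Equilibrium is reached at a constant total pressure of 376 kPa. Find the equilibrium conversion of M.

X = 0.186

Take 1 mol M as basis and let X be its fractional conversion, so ξ = 0.5X.
Mole table: n_M = 1 − X; n_D = 0.5X.
Summing: n_T = 1 − 0.5X.
Mole fractions y_i = n_i/n_T; Kp = p_D / (p_M^2) with p_i = y_i·P.
This yields a degree-2 equation in X; solving on (0,1), X = 0.186.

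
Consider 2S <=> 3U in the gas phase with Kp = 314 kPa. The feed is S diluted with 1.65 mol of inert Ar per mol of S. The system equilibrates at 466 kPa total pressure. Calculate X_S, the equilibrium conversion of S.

X = 0.515

Take 1 mol S as basis and let X be its fractional conversion, so ξ = 0.5X.
Species balance: n_S = 1 − X; n_U = 1.5X; n_I = 1.65 (inert).
n_T = Σnᵢ = 2.65 + 0.5X.
With p_i = (n_i/n_T)P, Kp = p_U^3 / (p_S^2).
Substituting and setting equal to 314 kPa gives a polynomial in X; the root in (0,1) is X = 0.515.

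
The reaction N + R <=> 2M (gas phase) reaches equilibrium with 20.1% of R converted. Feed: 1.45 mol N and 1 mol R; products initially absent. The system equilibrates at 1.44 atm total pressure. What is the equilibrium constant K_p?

Let X = conversion of R (basis 1 mol R); extent of reaction ξ = X.
Mole table: n_N = 1.45 − X; n_R = 1 − X; n_M = 2X.
n_T stays at 2.45 (no change in mole number).
At X = 0.201: n_N = 1.25, n_R = 0.799, n_M = 0.402, n_T = 2.45.
p_i = (n_i/n_T)·P. K_p = p_M^2 / (p_N p_R) = 0.162.

K_p = 0.162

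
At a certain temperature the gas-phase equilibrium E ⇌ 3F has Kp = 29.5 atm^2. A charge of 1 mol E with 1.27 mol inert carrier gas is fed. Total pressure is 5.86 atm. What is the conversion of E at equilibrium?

Take 1 mol E as basis and let X be its fractional conversion, so ξ = X.
At extent ξ: n_E = 1 − X; n_F = 3X; n_I = 1.27 (inert).
n_T = Σnᵢ = 2.27 + 2X.
Mole fractions y_i = n_i/n_T; Kp = p_F^3 / (p_E) with p_i = y_i·P.
Equating to 29.5 atm^2 and solving on 0 < X < 1: X = 0.546.

X = 0.546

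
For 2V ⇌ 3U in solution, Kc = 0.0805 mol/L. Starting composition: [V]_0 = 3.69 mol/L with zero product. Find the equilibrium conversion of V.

Let X = conversion of V; extent ξ = 3.69X/2 mol/L.
Concentrations: [V] = 3.69 − 3.69X; [U] = 5.54X.
Kc = [U]^3 / ([V]^2).
Solving Kc = 0.0805 for X ∈ (0,1): X = 0.165.

X = 0.165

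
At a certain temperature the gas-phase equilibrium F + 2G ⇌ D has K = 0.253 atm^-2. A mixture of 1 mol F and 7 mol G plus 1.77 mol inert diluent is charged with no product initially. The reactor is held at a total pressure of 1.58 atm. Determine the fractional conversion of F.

Basis: 1 mol F initially; let X = conversion of F. Extent ξ = X.
Species balance: n_F = 1 − X; n_G = 7 − 2X; n_D = X; n_I = 1.77 (inert).
n_T = Σnᵢ = 9.77 − 2X.
y_i = n_i/n_T, p_i = y_i·P. K = p_D / (p_F p_G^2).
Substituting and setting equal to 0.253 atm^-2 gives a polynomial in X; the root in (0,1) is X = 0.237.

X = 0.237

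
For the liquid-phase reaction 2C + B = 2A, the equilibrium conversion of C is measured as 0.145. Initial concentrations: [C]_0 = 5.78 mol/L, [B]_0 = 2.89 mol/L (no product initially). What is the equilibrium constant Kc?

Kc = 0.0116 L/mol

Let X = conversion of C.
Concentrations: [C] = 5.78 − 5.78X; [B] = 2.89 − 2.89X; [A] = 5.78X.
At X = 0.145: [C] = 4.94, [B] = 2.47, [A] = 0.838.
Kc = [A]^2 / ([C]^2 [B]) = 0.0116 L/mol.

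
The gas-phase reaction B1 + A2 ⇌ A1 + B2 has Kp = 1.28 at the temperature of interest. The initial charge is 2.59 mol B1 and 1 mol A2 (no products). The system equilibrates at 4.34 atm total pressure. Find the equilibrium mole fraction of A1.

Let X = conversion of A2 (basis 1 mol A2); extent of reaction ξ = X.
At extent ξ: n_B1 = 2.59 − X; n_A2 = 1 − X; n_A1 = X; n_B2 = X.
Since Δν = 0, n_T = 3.59 throughout.
With p_i = (n_i/n_T)P, Kp = p_A1 p_B2 / (p_B1 p_A2).
Equating to 1.28 and solving on 0 < X < 1: X = 0.756.
Then n_A1 = 0.756, n_T = 3.59, so y_A1 = 0.211.

y_A1 = 0.211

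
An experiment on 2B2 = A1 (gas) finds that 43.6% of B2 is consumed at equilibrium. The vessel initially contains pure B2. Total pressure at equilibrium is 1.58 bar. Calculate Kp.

Kp = 0.339 bar^-1

Let X = conversion of B2 (basis 1 mol B2); extent of reaction ξ = 0.5X.
At extent ξ: n_B2 = 1 − X; n_A1 = 0.5X.
Total moles n_T = 1 − 0.5X.
At X = 0.436: n_B2 = 0.564, n_A1 = 0.218, n_T = 0.782.
p_i = (n_i/n_T)·P. Kp = p_A1 / (p_B2^2) = 0.339 bar^-1.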